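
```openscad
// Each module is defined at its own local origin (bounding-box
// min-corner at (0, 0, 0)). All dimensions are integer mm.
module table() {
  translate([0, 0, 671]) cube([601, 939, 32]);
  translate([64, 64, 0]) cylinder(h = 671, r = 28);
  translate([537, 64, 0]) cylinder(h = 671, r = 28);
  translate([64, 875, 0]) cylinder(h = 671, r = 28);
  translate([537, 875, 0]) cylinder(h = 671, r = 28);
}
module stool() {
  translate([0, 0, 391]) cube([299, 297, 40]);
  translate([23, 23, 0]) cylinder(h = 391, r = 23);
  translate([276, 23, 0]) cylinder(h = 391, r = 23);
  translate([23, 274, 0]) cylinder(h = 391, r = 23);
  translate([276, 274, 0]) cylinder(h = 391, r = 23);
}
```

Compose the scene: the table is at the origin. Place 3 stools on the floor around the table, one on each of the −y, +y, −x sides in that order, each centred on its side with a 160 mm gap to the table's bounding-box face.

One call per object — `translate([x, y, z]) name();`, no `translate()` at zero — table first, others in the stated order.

table();
translate([151, -457, 0]) stool();
translate([151, 1099, 0]) stool();
translate([-459, 321, 0]) stool();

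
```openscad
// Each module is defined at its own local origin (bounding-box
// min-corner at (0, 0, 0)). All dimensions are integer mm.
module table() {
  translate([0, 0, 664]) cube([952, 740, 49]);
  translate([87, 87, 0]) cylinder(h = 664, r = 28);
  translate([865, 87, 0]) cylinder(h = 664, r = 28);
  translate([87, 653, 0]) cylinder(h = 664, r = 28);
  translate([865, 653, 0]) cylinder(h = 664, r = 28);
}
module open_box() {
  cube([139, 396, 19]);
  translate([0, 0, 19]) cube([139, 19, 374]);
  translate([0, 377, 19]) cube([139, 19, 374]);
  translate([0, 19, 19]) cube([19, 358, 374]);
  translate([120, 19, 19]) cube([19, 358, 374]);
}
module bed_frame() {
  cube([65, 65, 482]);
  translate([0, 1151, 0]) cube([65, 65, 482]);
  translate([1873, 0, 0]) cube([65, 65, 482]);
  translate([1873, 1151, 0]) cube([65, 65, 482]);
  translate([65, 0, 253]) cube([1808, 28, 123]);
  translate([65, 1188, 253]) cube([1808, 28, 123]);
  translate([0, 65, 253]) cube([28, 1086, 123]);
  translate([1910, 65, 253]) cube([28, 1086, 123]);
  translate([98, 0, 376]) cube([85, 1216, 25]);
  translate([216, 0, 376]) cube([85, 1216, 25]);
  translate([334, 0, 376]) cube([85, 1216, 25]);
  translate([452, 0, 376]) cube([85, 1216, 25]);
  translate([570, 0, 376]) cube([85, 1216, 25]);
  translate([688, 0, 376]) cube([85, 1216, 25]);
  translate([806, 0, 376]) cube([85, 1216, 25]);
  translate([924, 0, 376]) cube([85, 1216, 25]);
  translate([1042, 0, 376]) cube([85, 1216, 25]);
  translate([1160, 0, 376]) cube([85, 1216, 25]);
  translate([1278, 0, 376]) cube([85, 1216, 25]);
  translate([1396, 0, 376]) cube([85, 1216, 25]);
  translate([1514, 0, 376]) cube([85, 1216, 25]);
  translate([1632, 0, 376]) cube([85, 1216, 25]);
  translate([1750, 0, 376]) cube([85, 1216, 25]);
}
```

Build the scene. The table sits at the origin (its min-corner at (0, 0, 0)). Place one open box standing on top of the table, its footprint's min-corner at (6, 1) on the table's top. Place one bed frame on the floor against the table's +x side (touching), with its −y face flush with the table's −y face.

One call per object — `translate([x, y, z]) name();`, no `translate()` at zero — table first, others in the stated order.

table();
translate([6, 1, 713]) open_box();
translate([952, 0, 0]) bed_frame();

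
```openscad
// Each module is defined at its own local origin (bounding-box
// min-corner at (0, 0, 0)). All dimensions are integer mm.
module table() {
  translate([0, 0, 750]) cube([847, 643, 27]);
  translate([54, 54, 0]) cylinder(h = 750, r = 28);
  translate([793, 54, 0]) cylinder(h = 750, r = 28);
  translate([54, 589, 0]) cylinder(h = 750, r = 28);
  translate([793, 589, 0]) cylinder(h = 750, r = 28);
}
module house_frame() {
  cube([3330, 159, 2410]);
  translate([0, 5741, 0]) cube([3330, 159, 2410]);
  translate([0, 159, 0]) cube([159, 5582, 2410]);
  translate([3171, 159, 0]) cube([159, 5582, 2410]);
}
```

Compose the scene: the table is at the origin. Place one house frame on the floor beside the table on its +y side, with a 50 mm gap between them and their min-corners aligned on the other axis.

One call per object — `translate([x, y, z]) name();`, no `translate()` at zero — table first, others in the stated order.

table();
translate([0, 693, 0]) house_frame();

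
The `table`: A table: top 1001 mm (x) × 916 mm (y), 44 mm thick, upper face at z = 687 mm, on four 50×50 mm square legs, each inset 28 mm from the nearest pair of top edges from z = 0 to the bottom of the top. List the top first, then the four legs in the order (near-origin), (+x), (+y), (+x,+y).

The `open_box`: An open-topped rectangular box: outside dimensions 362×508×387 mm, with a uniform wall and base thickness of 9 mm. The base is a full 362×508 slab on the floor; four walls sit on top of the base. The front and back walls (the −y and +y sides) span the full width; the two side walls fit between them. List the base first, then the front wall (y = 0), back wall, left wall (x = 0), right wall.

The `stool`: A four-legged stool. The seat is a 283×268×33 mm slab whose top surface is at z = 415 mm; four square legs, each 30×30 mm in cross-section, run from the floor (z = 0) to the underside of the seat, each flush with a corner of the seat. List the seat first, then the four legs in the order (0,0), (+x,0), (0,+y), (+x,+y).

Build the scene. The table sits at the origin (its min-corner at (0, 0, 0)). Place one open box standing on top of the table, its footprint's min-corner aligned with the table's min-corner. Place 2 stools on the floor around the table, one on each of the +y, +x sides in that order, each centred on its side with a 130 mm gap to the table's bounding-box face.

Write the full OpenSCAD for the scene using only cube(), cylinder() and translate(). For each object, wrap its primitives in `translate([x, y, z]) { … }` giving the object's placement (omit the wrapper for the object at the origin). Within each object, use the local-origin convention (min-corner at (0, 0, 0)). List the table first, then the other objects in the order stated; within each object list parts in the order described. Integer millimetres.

translate([0, 0, 643]) cube([1001, 916, 44]);
translate([28, 28, 0]) cube([50, 50, 643]);
translate([923, 28, 0]) cube([50, 50, 643]);
translate([28, 838, 0]) cube([50, 50, 643]);
translate([923, 838, 0]) cube([50, 50, 643]);
translate([0, 0, 687]) {
  cube([362, 508, 9]);
  translate([0, 0, 9]) cube([362, 9, 378]);
  translate([0, 499, 9]) cube([362, 9, 378]);
  translate([0, 9, 9]) cube([9, 490, 378]);
  translate([353, 9, 9]) cube([9, 490, 378]);
}
translate([359, 1046, 0]) {
  translate([0, 0, 382]) cube([283, 268, 33]);
  cube([30, 30, 382]);
  translate([253, 0, 0]) cube([30, 30, 382]);
  translate([0, 238, 0]) cube([30, 30, 382]);
  translate([253, 238, 0]) cube([30, 30, 382]);
}
translate([1131, 324, 0]) {
  translate([0, 0, 382]) cube([283, 268, 33]);
  cube([30, 30, 382]);
  translate([253, 0, 0]) cube([30, 30, 382]);
  translate([0, 238, 0]) cube([30, 30, 382]);
  translate([253, 238, 0]) cube([30, 30, 382]);
}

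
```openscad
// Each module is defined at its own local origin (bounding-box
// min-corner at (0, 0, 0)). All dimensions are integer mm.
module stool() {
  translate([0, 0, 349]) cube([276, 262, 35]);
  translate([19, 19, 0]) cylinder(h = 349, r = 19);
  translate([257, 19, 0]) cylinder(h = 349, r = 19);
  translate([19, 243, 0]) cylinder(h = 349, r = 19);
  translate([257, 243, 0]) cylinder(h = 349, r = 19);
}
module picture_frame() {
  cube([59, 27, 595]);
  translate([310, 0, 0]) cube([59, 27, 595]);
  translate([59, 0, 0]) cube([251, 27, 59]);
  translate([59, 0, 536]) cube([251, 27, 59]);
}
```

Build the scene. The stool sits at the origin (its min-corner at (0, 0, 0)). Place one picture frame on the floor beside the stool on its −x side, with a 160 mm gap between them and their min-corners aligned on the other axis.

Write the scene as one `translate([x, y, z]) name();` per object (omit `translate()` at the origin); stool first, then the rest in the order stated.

stool();
translate([-529, 0, 0]) picture_frame();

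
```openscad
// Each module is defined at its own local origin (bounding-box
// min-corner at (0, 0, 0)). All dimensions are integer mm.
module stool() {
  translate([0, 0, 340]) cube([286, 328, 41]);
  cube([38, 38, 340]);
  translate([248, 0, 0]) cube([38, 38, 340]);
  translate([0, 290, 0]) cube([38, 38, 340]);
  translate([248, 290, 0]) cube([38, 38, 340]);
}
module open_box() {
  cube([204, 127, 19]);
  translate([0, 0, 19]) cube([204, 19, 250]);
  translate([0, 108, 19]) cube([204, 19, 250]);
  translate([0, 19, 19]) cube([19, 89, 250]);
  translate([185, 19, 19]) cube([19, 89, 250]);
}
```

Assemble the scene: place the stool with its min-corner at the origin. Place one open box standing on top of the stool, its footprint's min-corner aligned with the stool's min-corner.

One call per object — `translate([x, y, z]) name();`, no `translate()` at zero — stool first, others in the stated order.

stool();
translate([0, 0, 381]) open_box();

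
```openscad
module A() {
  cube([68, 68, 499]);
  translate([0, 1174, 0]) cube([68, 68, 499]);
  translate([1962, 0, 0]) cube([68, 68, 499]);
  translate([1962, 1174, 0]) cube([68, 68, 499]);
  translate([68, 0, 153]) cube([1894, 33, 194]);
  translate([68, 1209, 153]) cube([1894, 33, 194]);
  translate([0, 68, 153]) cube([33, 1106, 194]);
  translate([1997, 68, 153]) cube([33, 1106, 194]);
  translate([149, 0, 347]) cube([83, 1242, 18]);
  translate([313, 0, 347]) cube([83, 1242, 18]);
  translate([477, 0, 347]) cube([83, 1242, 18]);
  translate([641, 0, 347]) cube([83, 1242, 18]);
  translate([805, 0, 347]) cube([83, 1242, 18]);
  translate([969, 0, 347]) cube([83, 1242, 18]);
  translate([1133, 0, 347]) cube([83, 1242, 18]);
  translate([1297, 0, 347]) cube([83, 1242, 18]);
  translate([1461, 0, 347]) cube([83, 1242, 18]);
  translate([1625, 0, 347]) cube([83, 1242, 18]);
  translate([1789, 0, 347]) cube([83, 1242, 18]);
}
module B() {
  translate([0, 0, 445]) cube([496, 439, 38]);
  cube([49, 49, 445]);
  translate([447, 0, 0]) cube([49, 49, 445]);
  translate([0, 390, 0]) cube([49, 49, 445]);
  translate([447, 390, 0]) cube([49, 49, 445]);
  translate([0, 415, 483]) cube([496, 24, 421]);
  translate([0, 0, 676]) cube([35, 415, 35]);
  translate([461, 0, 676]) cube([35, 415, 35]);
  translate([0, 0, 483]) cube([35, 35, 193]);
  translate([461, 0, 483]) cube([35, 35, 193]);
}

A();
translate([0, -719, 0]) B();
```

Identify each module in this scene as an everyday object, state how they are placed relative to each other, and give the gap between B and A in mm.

The chair's nearest face is 280 mm from the bed frame's −y face.

A is a bed frame. B is a chair. The chair is on the floor beside the bed frame on its −y side. The gap between the chair and the bed frame is 280 mm.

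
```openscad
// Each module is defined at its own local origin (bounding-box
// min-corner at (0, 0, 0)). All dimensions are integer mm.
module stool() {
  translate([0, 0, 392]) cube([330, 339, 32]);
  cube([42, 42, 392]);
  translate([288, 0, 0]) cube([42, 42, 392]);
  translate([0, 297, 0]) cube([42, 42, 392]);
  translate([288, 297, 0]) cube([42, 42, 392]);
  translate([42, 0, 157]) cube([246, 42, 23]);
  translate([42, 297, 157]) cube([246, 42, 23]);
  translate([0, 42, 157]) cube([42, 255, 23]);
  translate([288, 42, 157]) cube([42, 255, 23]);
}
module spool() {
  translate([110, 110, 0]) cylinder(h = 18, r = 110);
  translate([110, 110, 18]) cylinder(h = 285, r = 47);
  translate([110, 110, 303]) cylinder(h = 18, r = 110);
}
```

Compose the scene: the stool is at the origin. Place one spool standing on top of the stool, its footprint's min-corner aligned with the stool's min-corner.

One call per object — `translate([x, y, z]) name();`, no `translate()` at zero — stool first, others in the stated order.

stool();
translate([0, 0, 424]) spool();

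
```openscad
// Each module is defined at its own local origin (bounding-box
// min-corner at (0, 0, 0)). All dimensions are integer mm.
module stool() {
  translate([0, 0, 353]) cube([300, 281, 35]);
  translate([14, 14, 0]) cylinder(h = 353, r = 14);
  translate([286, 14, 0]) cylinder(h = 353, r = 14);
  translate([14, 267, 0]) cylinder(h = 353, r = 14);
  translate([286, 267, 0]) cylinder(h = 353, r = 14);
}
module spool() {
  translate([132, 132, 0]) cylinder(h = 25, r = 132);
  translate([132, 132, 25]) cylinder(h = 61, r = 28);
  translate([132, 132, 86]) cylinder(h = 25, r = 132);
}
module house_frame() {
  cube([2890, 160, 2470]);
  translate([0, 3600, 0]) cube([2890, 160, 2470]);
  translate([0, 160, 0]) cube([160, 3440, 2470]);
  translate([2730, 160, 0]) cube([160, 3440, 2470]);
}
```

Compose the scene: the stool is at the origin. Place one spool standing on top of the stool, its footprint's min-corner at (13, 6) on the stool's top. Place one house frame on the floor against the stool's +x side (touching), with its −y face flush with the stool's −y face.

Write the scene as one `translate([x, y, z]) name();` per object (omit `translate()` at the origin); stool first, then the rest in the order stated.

stool();
translate([13, 6, 388]) spool();
translate([300, 0, 0]) house_frame();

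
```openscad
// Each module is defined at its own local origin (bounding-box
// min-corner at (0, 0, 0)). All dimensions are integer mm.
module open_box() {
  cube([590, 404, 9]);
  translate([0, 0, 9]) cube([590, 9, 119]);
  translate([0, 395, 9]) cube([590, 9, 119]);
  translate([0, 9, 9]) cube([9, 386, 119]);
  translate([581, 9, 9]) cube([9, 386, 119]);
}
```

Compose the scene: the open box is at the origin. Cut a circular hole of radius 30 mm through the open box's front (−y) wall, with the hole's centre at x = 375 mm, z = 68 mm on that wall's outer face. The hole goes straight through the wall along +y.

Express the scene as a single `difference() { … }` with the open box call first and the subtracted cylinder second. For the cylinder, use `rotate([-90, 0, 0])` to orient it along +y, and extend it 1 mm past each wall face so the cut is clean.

difference() {
  open_box();
  translate([375, -1, 68]) rotate([-90, 0, 0]) cylinder(h = 11, r = 30);
}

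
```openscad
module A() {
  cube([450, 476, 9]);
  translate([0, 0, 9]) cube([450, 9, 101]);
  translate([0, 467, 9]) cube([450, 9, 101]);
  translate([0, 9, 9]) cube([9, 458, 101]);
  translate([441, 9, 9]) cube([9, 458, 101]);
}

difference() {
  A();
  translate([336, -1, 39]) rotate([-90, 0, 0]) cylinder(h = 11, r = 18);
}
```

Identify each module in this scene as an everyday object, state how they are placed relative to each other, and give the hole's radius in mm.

A is an open box. The open box has a circular hole through its front wall. The hole's radius is 18 mm.

The subtracted cylinder has r = 18 mm.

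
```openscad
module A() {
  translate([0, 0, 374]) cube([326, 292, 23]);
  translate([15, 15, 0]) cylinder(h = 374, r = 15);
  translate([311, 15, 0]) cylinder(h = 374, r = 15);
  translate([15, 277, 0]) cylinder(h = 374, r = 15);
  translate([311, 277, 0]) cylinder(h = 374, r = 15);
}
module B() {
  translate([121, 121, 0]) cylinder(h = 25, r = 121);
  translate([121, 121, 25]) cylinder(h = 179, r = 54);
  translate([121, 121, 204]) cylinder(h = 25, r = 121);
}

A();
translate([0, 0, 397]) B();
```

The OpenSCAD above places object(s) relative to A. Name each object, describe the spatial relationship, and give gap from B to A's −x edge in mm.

A is a stool. B is a spool. The spool is on top of the stool. The gap from the spool to the stool's −x edge is 0 mm.

The spool's min-x is at 0; the stool's min-x is 0; gap = 0 mm.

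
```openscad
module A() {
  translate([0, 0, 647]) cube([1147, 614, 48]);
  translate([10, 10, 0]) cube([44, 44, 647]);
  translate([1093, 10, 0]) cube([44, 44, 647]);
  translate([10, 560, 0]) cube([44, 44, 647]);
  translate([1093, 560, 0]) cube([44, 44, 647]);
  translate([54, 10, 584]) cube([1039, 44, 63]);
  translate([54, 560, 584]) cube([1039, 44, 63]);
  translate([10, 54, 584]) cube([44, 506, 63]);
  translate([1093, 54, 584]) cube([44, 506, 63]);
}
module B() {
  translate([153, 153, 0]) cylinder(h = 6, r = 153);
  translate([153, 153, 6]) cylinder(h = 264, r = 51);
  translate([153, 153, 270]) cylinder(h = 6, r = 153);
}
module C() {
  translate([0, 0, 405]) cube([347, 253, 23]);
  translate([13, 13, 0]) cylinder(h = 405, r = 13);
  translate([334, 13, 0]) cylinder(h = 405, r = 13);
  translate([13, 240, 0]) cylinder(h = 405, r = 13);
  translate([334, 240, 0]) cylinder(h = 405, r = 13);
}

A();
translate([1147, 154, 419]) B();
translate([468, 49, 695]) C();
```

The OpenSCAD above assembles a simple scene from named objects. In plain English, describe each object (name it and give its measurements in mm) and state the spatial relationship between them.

A is a table: top 1147 mm (x) × 614 mm (y), 48 mm thick, upper face at z = 695 mm, on four 44×44 mm square legs, each inset 10 mm from the nearest pair of top edges, running from z = 0 to the bottom of the top. Four apron rails, 44 mm thick and 63 mm tall, run between adjacent legs with their top edges flush with the underside of the top and their outer faces flush with the legs' outer faces.

B is a spool: two coaxial disc flanges of radius 153 mm and thickness 6 mm, joined by a core cylinder of radius 51 mm and height 264 mm. The lower flange rests on z = 0 and the three cylinders share a vertical axis.

C is a four-legged stool. The seat is a 347×253×23 mm slab whose top surface is at z = 428 mm; four round legs, each 26 mm in diameter, run from the floor (z = 0) to the underside of the seat, each leg's axis is inset half a diameter from the nearest pair of seat edges (so the leg's bounding box is flush with the corner).

The spool is beside the table with their tops flush at z = 695. The stool is on top of the table.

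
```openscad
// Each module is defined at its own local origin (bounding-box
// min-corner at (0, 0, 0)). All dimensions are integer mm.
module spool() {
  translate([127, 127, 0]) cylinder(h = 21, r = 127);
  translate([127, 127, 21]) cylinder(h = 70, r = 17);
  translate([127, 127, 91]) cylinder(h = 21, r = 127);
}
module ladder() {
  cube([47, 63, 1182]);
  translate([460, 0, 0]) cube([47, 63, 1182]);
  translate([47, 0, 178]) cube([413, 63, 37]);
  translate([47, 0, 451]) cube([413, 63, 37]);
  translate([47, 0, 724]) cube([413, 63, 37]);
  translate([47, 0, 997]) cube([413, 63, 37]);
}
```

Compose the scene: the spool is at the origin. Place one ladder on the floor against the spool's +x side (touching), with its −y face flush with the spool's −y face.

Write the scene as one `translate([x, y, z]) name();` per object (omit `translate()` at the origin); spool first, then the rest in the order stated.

spool();
translate([254, 0, 0]) ladder();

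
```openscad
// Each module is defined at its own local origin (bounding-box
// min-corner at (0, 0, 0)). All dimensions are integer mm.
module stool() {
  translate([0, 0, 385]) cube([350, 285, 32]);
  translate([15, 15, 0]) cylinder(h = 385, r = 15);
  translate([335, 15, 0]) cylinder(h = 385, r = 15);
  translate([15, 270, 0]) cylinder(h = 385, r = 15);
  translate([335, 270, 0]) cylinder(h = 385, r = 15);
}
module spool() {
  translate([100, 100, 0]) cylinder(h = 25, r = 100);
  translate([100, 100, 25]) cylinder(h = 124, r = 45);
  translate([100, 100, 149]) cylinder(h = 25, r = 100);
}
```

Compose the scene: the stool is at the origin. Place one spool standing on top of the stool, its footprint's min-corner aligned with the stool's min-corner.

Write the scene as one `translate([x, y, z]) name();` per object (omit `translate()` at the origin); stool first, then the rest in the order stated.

stool();
translate([0, 0, 417]) spool();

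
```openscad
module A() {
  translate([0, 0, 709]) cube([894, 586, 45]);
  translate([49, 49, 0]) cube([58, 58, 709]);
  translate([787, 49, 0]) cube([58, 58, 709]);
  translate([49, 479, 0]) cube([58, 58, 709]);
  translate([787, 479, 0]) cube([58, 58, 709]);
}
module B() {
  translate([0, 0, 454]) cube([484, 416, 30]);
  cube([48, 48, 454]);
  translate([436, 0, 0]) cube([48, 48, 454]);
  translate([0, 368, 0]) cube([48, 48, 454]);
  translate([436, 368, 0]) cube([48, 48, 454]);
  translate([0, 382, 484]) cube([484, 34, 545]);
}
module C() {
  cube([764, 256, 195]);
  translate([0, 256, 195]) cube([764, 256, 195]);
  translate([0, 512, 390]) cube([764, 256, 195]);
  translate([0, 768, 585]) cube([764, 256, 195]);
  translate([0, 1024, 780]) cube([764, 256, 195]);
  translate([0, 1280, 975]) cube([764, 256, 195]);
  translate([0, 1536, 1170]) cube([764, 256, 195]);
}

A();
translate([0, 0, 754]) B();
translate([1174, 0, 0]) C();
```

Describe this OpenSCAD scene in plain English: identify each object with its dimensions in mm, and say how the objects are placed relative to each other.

A is a table: top 894 mm (x) × 586 mm (y), 45 mm thick, upper face at z = 754 mm, on four 58×58 mm square legs, each inset 49 mm from the nearest pair of top edges, running from z = 0 to the bottom of the top.

B is a chair: 484×416 mm seat, 30 mm thick, top at z = 484 mm, on four 48 mm square corner legs flush with the seat edges. A 34 mm thick backrest slab spans the full seat width, extending 545 mm above the seat top, its back face flush with the seat's +y edge.

C is a run of 7 identical solid stair steps. Each tread is 764×256 mm and each step block is 195 mm high. Step 1 rests on the floor; step k is offset from step 1 by (k−1)×256 mm in y and (k−1)×195 mm in z.

The chair is on top of the table. The staircase is on the floor beside the table on its +x side.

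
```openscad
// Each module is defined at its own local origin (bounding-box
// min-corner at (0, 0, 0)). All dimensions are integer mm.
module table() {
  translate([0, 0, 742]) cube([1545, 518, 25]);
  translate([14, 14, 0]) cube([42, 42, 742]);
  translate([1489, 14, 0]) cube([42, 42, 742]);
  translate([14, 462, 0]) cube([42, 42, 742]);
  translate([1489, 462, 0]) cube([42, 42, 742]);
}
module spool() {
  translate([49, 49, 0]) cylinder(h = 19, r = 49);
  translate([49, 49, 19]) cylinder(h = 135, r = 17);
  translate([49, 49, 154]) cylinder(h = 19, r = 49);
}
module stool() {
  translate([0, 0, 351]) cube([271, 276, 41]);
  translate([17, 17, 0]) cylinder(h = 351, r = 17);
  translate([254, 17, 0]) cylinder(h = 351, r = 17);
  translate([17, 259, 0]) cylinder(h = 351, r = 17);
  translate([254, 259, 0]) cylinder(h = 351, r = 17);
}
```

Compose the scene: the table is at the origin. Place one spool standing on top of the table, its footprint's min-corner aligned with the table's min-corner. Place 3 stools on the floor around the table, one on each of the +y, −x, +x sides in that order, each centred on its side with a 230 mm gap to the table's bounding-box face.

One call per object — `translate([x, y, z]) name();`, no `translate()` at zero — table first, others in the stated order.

table();
translate([0, 0, 767]) spool();
translate([637, 748, 0]) stool();
translate([-501, 121, 0]) stool();
translate([1775, 121, 0]) stool();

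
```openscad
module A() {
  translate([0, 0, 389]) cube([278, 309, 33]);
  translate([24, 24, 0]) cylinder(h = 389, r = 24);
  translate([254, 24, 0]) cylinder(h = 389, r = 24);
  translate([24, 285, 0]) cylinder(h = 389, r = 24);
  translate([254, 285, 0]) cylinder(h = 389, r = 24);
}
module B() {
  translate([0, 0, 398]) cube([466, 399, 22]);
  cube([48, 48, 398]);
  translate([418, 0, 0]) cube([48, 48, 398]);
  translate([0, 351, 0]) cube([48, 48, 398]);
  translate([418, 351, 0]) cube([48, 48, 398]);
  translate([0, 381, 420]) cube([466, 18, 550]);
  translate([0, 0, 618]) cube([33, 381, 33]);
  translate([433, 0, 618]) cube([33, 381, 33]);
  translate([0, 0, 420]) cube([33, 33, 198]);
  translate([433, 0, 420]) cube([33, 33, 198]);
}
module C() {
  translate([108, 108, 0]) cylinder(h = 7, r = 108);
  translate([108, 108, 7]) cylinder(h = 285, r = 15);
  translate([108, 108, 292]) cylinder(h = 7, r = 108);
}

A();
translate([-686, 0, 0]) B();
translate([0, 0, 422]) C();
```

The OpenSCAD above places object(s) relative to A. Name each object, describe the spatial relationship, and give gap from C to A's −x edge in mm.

The spool's min-x is at 0; the stool's min-x is 0; gap = 0 mm.

A is a stool. B is a chair. C is a spool. The chair is on the floor beside the stool on its −x side. The spool is on top of the stool. The gap from the spool to the stool's −x edge is 0 mm.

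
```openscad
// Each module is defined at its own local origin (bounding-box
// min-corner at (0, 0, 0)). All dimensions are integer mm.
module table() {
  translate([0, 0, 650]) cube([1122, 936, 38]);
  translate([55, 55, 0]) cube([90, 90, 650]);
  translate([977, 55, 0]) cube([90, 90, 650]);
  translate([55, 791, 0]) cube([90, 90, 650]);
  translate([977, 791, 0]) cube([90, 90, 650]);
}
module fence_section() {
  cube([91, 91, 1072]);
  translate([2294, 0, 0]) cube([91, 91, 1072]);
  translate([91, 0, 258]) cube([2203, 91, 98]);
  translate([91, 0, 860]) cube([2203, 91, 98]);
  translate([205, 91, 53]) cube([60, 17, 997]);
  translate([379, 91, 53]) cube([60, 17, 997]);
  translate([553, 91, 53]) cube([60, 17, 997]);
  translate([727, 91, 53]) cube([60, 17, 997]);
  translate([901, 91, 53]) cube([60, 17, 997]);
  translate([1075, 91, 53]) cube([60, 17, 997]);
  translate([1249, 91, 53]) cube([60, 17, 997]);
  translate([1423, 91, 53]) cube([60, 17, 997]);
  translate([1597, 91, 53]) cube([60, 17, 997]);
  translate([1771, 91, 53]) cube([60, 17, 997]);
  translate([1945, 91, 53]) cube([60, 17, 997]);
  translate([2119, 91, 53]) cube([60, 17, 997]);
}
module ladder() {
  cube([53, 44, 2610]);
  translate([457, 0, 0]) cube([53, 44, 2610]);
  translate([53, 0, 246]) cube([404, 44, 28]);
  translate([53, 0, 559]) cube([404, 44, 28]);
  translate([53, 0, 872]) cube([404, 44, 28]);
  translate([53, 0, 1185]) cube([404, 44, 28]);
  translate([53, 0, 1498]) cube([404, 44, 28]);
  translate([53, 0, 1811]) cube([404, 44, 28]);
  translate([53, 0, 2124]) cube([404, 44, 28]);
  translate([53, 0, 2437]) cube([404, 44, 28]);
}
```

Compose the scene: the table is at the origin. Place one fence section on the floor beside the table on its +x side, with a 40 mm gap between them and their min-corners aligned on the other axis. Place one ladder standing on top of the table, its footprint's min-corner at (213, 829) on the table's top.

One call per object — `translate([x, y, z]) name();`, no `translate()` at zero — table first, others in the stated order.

table();
translate([1162, 0, 0]) fence_section();
translate([213, 829, 688]) ladder();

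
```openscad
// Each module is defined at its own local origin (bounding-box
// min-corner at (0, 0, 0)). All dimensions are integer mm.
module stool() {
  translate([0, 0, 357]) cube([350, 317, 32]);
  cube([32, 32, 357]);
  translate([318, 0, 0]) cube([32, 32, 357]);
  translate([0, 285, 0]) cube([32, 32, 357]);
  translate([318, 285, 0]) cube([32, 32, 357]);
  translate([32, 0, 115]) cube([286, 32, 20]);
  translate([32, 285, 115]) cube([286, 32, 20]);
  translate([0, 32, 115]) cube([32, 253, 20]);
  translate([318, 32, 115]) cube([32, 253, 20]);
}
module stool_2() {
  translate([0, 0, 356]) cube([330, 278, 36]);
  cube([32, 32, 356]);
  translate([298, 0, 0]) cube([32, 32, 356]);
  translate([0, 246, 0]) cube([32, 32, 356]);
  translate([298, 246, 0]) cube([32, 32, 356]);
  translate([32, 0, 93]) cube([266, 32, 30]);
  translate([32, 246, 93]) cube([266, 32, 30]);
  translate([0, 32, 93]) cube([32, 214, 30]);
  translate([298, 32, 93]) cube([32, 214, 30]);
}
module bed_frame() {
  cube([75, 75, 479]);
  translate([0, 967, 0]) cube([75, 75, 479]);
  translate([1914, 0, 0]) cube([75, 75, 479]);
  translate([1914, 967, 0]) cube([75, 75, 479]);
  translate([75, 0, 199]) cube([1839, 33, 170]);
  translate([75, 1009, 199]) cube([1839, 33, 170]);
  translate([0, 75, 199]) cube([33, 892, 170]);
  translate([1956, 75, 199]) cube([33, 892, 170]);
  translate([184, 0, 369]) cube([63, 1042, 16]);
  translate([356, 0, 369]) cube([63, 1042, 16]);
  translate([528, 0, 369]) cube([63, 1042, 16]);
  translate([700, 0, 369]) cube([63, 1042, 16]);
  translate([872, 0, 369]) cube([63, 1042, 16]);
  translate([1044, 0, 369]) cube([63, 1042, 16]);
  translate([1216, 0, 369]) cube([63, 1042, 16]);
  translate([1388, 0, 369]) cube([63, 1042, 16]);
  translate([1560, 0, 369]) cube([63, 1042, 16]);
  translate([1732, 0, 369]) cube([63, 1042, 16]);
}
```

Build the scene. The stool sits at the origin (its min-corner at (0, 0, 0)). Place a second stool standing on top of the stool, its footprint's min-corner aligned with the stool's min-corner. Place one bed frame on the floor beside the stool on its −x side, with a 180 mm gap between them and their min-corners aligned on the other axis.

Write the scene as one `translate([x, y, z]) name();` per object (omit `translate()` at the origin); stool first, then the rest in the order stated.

stool();
translate([0, 0, 389]) stool_2();
translate([-2169, 0, 0]) bed_frame();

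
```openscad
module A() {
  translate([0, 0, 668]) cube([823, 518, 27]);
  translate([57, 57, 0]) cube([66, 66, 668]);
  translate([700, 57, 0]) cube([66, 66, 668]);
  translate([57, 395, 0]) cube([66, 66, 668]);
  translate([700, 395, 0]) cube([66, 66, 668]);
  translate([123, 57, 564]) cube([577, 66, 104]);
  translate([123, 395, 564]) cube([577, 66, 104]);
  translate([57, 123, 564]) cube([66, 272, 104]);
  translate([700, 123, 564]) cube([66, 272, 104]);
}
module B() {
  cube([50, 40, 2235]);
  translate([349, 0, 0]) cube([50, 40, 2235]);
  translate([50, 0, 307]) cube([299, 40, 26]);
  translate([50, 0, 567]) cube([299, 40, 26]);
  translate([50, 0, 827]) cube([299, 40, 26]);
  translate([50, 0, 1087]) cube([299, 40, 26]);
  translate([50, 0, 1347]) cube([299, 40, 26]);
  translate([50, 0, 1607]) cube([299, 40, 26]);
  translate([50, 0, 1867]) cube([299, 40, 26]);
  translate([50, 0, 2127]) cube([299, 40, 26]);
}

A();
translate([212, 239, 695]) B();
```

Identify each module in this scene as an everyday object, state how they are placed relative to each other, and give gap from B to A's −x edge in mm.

A is a table. B is a ladder. The ladder is on top of the table, centred. The gap from the ladder to the table's −x edge is 212 mm.

The ladder's min-x is at 212; the table's min-x is 0; gap = 212 mm.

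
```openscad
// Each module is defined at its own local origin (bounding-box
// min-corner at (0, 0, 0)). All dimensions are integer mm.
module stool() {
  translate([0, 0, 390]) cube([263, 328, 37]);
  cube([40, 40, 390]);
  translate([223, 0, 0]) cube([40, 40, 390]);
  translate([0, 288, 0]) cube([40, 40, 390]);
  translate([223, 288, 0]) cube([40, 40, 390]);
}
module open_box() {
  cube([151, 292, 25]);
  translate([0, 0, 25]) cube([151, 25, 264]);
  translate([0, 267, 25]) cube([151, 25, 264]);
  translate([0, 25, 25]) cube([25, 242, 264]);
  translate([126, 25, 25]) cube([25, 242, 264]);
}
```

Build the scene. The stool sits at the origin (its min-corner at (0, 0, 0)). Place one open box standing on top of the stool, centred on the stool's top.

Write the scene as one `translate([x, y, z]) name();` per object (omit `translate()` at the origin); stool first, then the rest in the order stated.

stool();
translate([56, 18, 427]) open_box();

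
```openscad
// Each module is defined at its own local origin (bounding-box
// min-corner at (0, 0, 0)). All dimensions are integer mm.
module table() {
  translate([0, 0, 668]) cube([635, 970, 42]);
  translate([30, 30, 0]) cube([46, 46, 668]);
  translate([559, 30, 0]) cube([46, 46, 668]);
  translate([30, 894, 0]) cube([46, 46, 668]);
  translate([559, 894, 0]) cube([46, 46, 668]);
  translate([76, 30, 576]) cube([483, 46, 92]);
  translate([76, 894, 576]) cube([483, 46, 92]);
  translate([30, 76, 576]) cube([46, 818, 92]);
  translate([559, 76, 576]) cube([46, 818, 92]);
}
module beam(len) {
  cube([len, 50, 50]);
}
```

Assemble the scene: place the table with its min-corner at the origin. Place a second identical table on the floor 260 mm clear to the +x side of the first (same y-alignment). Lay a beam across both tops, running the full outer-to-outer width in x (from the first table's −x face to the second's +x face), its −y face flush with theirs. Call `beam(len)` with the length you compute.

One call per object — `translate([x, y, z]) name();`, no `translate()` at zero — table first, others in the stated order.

table();
translate([895, 0, 0]) table();
translate([0, 0, 710]) beam(1530);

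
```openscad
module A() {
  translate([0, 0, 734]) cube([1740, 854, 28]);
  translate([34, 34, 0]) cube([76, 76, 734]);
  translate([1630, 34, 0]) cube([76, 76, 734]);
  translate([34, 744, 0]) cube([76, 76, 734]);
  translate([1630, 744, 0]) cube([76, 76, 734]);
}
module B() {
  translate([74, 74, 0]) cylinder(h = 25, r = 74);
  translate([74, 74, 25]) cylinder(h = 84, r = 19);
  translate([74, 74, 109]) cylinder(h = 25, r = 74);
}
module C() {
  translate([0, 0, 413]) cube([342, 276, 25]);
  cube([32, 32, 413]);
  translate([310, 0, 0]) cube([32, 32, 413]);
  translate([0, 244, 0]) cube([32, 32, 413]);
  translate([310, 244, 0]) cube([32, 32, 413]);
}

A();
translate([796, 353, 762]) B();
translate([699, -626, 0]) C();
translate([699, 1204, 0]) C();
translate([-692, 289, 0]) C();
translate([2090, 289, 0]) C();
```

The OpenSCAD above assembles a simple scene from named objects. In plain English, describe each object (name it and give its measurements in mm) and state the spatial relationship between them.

A is a table with a 1740×854 mm rectangular top, 28 mm thick, top surface at z = 762 mm, supported by four 76×76 mm square legs, each inset 34 mm from the nearest pair of top edges, running from the floor.

B is a spool: two coaxial disc flanges of radius 74 mm and thickness 25 mm, joined by a core cylinder of radius 19 mm and height 84 mm. The lower flange rests on z = 0 and the three cylinders share a vertical axis.

C is a simple wooden stool: a rectangular seat 342 mm (x) by 276 mm (y), 25 mm thick, top face at z = 438 mm, on four square legs, each 32×32 mm in cross-section. The legs rest on z = 0, each flush with a corner of the seat.

The spool is on top of the table, centred. Four stools sit around the table at the −y, +y, −x, +x sides.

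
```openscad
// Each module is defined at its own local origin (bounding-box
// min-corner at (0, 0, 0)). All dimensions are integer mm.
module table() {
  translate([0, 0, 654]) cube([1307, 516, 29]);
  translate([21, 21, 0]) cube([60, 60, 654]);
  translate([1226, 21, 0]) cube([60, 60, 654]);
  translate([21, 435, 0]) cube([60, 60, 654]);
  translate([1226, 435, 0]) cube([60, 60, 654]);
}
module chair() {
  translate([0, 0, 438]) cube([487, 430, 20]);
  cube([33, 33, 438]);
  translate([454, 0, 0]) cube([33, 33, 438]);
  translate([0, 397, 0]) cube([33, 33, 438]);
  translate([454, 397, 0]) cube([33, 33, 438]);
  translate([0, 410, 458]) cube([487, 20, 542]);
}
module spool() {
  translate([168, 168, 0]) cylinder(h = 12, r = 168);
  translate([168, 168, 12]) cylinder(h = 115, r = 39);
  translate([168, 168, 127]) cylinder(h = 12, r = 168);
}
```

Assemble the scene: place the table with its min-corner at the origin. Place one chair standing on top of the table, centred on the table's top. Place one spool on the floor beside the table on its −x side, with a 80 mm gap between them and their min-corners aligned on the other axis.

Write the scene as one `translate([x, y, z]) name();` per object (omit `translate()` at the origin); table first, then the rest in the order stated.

table();
translate([410, 43, 683]) chair();
translate([-416, 0, 0]) spool();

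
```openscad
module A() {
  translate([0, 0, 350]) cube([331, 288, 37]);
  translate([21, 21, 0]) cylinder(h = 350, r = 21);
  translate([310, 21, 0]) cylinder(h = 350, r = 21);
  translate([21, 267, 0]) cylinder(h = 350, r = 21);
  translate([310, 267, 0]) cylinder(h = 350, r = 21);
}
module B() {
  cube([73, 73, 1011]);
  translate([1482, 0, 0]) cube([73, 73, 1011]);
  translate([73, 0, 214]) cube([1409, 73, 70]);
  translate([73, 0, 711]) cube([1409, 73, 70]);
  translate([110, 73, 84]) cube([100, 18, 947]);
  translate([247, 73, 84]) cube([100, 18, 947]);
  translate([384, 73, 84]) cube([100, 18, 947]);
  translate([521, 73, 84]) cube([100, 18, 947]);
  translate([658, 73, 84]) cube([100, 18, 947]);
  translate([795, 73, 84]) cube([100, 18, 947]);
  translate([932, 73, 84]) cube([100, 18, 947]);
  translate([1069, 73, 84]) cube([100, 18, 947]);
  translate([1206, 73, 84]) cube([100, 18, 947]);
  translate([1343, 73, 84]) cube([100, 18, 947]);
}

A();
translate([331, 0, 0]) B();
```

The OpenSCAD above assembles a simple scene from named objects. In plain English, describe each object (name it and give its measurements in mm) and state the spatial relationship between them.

A is a four-legged stool. The seat is 331×288 mm, 37 mm thick, top at z = 387 mm. It stands on four round legs, each 42 mm in diameter, from z = 0 to the seat underside, each leg's axis is inset half a diameter from the nearest pair of seat edges (so the leg's bounding box is flush with the corner).

B is a fence section. Two 73×73 mm posts, 1011 mm tall, stand on the floor with a clear span of 1409 mm between their inner faces. Two horizontal rails of 73×70 mm section span the gap between the posts with their undersides at z = 214 mm and z = 711 mm, flush with the posts' −y face. 10 pickets, each 100 mm wide, 18 mm thick and 947 mm tall, are fixed to the +y face of the rails with their bottoms at z = 84 mm, evenly spaced across the span with equal gaps (rounded down to the nearest mm) at the −x end and between each pair — any rounding remainder accumulates at the +x end.

The fence section is against the stool's +x side, with their −y faces flush.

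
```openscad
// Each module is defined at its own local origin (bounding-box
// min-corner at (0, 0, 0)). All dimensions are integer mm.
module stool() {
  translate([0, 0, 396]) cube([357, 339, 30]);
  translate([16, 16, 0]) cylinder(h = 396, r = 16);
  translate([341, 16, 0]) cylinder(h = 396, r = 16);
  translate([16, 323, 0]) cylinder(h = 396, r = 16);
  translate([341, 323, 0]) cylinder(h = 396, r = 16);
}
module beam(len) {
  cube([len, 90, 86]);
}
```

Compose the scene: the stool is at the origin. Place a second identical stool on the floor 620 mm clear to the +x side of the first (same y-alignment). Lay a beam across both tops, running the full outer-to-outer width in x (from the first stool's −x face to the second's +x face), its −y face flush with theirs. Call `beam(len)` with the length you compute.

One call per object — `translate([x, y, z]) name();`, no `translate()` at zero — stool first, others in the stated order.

stool();
translate([977, 0, 0]) stool();
translate([0, 0, 426]) beam(1334);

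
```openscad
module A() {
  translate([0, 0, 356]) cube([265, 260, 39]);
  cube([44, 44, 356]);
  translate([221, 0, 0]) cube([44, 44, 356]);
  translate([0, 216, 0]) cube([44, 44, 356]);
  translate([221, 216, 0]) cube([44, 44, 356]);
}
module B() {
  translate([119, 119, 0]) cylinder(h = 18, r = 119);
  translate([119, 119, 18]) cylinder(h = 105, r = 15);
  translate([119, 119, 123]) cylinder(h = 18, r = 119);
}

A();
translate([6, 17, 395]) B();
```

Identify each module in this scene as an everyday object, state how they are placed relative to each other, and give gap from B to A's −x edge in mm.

The spool's min-x is at 6; the stool's min-x is 0; gap = 6 mm.

A is a stool. B is a spool. The spool is on top of the stool. The gap from the spool to the stool's −x edge is 6 mm.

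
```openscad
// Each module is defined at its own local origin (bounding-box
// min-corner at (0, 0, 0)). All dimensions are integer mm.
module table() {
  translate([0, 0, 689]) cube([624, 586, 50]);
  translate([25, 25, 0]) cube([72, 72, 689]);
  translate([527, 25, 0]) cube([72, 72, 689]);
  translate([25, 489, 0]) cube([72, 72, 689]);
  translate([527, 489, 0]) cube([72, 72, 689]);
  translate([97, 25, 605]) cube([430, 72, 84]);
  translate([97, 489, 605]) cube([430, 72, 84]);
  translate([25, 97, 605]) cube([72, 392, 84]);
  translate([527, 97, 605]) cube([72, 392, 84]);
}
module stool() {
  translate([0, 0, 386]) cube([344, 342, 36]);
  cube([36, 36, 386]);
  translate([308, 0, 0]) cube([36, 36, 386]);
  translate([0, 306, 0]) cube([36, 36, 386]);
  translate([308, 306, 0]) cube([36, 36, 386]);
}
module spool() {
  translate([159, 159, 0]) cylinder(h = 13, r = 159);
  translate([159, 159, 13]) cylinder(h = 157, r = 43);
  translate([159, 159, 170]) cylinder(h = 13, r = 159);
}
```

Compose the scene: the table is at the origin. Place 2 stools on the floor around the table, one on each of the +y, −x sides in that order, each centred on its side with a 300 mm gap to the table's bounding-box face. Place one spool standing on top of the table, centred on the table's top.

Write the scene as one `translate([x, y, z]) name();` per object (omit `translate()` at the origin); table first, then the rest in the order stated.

table();
translate([140, 886, 0]) stool();
translate([-644, 122, 0]) stool();
translate([153, 134, 739]) spool();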